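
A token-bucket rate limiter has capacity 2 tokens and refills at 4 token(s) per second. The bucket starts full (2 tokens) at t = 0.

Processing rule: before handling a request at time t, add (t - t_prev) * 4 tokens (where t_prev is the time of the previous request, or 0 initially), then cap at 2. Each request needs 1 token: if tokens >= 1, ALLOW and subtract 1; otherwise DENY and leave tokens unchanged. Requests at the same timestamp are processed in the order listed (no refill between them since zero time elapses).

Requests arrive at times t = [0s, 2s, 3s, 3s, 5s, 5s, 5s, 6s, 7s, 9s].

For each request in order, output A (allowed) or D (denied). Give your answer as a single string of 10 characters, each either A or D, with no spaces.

Answer: AAAAAADAAA

Derivation:
Simulating step by step:
  req#1 t=0s: ALLOW
  req#2 t=2s: ALLOW
  req#3 t=3s: ALLOW
  req#4 t=3s: ALLOW
  req#5 t=5s: ALLOW
  req#6 t=5s: ALLOW
  req#7 t=5s: DENY
  req#8 t=6s: ALLOW
  req#9 t=7s: ALLOW
  req#10 t=9s: ALLOW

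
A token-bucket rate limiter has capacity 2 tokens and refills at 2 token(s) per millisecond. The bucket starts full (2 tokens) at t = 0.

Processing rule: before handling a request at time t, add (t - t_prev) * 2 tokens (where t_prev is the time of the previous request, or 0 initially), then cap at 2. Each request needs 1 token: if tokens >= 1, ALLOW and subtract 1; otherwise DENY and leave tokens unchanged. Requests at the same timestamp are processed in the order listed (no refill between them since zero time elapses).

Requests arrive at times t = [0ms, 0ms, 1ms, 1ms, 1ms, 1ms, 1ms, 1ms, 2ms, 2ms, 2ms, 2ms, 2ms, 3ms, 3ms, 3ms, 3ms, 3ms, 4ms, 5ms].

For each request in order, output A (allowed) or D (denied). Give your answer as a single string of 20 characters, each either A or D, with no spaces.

Simulating step by step:
  req#1 t=0ms: ALLOW
  req#2 t=0ms: ALLOW
  req#3 t=1ms: ALLOW
  req#4 t=1ms: ALLOW
  req#5 t=1ms: DENY
  req#6 t=1ms: DENY
  req#7 t=1ms: DENY
  req#8 t=1ms: DENY
  req#9 t=2ms: ALLOW
  req#10 t=2ms: ALLOW
  req#11 t=2ms: DENY
  req#12 t=2ms: DENY
  req#13 t=2ms: DENY
  req#14 t=3ms: ALLOW
  req#15 t=3ms: ALLOW
  req#16 t=3ms: DENY
  req#17 t=3ms: DENY
  req#18 t=3ms: DENY
  req#19 t=4ms: ALLOW
  req#20 t=5ms: ALLOW

Answer: AAAADDDDAADDDAADDDAA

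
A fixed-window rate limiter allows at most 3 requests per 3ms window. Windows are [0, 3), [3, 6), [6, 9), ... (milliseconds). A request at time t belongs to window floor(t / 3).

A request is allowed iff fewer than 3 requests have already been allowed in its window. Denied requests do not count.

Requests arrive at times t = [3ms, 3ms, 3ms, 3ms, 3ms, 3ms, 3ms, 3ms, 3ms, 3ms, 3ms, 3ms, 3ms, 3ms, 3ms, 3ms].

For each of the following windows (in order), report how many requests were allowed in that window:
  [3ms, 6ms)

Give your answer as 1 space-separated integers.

Answer: 3

Derivation:
Processing requests:
  req#1 t=3ms (window 1): ALLOW
  req#2 t=3ms (window 1): ALLOW
  req#3 t=3ms (window 1): ALLOW
  req#4 t=3ms (window 1): DENY
  req#5 t=3ms (window 1): DENY
  req#6 t=3ms (window 1): DENY
  req#7 t=3ms (window 1): DENY
  req#8 t=3ms (window 1): DENY
  req#9 t=3ms (window 1): DENY
  req#10 t=3ms (window 1): DENY
  req#11 t=3ms (window 1): DENY
  req#12 t=3ms (window 1): DENY
  req#13 t=3ms (window 1): DENY
  req#14 t=3ms (window 1): DENY
  req#15 t=3ms (window 1): DENY
  req#16 t=3ms (window 1): DENY

Allowed counts by window: 3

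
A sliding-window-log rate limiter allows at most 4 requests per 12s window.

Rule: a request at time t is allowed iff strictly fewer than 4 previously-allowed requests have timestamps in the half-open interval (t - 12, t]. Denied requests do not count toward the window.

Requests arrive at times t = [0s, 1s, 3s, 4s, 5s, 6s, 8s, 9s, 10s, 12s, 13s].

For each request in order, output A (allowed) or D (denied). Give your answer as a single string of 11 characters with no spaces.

Tracking allowed requests in the window:
  req#1 t=0s: ALLOW
  req#2 t=1s: ALLOW
  req#3 t=3s: ALLOW
  req#4 t=4s: ALLOW
  req#5 t=5s: DENY
  req#6 t=6s: DENY
  req#7 t=8s: DENY
  req#8 t=9s: DENY
  req#9 t=10s: DENY
  req#10 t=12s: ALLOW
  req#11 t=13s: ALLOW

Answer: AAAADDDDDAA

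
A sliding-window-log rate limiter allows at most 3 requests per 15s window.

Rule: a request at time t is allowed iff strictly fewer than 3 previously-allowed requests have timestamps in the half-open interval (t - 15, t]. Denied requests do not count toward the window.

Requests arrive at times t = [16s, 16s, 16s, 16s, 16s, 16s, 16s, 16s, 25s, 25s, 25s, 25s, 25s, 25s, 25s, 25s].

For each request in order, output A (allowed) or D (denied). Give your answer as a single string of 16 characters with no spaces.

Tracking allowed requests in the window:
  req#1 t=16s: ALLOW
  req#2 t=16s: ALLOW
  req#3 t=16s: ALLOW
  req#4 t=16s: DENY
  req#5 t=16s: DENY
  req#6 t=16s: DENY
  req#7 t=16s: DENY
  req#8 t=16s: DENY
  req#9 t=25s: DENY
  req#10 t=25s: DENY
  req#11 t=25s: DENY
  req#12 t=25s: DENY
  req#13 t=25s: DENY
  req#14 t=25s: DENY
  req#15 t=25s: DENY
  req#16 t=25s: DENY

Answer: AAADDDDDDDDDDDDD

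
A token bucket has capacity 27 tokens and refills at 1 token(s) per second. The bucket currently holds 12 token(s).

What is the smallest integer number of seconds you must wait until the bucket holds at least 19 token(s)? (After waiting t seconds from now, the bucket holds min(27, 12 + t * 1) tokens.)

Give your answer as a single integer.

Answer: 7

Derivation:
Need 12 + t * 1 >= 19, so t >= 7/1.
Smallest integer t = ceil(7/1) = 7.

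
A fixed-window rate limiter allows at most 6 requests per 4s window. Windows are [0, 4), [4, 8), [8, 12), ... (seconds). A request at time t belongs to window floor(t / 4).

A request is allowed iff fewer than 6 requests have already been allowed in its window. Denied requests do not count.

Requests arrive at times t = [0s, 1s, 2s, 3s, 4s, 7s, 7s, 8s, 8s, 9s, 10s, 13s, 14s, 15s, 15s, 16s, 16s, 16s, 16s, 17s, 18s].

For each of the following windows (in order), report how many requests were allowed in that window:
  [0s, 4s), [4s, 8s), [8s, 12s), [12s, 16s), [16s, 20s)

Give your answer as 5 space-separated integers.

Answer: 4 3 4 4 6

Derivation:
Processing requests:
  req#1 t=0s (window 0): ALLOW
  req#2 t=1s (window 0): ALLOW
  req#3 t=2s (window 0): ALLOW
  req#4 t=3s (window 0): ALLOW
  req#5 t=4s (window 1): ALLOW
  req#6 t=7s (window 1): ALLOW
  req#7 t=7s (window 1): ALLOW
  req#8 t=8s (window 2): ALLOW
  req#9 t=8s (window 2): ALLOW
  req#10 t=9s (window 2): ALLOW
  req#11 t=10s (window 2): ALLOW
  req#12 t=13s (window 3): ALLOW
  req#13 t=14s (window 3): ALLOW
  req#14 t=15s (window 3): ALLOW
  req#15 t=15s (window 3): ALLOW
  req#16 t=16s (window 4): ALLOW
  req#17 t=16s (window 4): ALLOW
  req#18 t=16s (window 4): ALLOW
  req#19 t=16s (window 4): ALLOW
  req#20 t=17s (window 4): ALLOW
  req#21 t=18s (window 4): ALLOW

Allowed counts by window: 4 3 4 4 6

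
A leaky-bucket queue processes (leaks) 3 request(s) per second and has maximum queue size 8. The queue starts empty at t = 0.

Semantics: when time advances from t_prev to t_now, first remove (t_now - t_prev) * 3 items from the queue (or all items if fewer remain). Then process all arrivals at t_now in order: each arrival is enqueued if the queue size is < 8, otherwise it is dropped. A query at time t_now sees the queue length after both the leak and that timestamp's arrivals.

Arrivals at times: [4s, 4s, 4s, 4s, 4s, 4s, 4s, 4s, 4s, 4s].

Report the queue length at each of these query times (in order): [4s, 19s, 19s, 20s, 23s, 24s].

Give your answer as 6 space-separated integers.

Queue lengths at query times:
  query t=4s: backlog = 8
  query t=19s: backlog = 0
  query t=19s: backlog = 0
  query t=20s: backlog = 0
  query t=23s: backlog = 0
  query t=24s: backlog = 0

Answer: 8 0 0 0 0 0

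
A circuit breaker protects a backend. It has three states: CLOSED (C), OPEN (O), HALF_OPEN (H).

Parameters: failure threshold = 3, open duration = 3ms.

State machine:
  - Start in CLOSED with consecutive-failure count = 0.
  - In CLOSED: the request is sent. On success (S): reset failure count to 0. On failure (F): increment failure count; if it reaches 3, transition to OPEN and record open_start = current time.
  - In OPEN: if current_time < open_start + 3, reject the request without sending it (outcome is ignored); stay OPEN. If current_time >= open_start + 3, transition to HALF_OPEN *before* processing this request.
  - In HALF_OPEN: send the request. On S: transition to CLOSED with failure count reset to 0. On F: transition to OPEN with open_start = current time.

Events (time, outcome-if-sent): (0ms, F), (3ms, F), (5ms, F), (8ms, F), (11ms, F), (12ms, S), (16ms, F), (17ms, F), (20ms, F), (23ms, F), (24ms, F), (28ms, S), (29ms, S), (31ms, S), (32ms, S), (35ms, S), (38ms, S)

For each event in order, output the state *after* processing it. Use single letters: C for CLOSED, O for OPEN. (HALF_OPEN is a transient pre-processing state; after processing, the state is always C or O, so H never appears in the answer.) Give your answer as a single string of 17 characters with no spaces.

Answer: CCOOOOOOOOOCCCCCC

Derivation:
State after each event:
  event#1 t=0ms outcome=F: state=CLOSED
  event#2 t=3ms outcome=F: state=CLOSED
  event#3 t=5ms outcome=F: state=OPEN
  event#4 t=8ms outcome=F: state=OPEN
  event#5 t=11ms outcome=F: state=OPEN
  event#6 t=12ms outcome=S: state=OPEN
  event#7 t=16ms outcome=F: state=OPEN
  event#8 t=17ms outcome=F: state=OPEN
  event#9 t=20ms outcome=F: state=OPEN
  event#10 t=23ms outcome=F: state=OPEN
  event#11 t=24ms outcome=F: state=OPEN
  event#12 t=28ms outcome=S: state=CLOSED
  event#13 t=29ms outcome=S: state=CLOSED
  event#14 t=31ms outcome=S: state=CLOSED
  event#15 t=32ms outcome=S: state=CLOSED
  event#16 t=35ms outcome=S: state=CLOSED
  event#17 t=38ms outcome=S: state=CLOSED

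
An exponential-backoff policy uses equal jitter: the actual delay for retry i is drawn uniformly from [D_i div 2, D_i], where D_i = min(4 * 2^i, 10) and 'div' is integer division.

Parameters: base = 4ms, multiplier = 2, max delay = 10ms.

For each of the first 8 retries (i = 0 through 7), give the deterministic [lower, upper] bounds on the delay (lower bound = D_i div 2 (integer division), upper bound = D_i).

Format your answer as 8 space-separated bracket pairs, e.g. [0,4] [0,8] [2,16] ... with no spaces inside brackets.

Answer: [2,4] [4,8] [5,10] [5,10] [5,10] [5,10] [5,10] [5,10]

Derivation:
Computing bounds per retry:
  i=0: D_i=min(4*2^0,10)=4, bounds=[2,4]
  i=1: D_i=min(4*2^1,10)=8, bounds=[4,8]
  i=2: D_i=min(4*2^2,10)=10, bounds=[5,10]
  i=3: D_i=min(4*2^3,10)=10, bounds=[5,10]
  i=4: D_i=min(4*2^4,10)=10, bounds=[5,10]
  i=5: D_i=min(4*2^5,10)=10, bounds=[5,10]
  i=6: D_i=min(4*2^6,10)=10, bounds=[5,10]
  i=7: D_i=min(4*2^7,10)=10, bounds=[5,10]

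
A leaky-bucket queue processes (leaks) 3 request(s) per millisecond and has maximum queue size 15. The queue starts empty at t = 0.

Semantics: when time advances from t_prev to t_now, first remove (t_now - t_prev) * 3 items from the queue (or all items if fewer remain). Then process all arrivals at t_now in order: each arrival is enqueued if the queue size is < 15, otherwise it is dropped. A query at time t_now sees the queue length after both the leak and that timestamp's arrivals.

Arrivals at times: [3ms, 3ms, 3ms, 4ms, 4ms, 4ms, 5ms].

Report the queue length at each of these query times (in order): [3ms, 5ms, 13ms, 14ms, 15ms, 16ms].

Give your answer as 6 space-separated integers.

Queue lengths at query times:
  query t=3ms: backlog = 3
  query t=5ms: backlog = 1
  query t=13ms: backlog = 0
  query t=14ms: backlog = 0
  query t=15ms: backlog = 0
  query t=16ms: backlog = 0

Answer: 3 1 0 0 0 0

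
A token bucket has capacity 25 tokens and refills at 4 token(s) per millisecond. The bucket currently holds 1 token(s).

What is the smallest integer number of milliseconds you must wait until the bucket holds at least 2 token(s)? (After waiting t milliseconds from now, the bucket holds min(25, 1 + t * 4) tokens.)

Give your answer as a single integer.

Need 1 + t * 4 >= 2, so t >= 1/4.
Smallest integer t = ceil(1/4) = 1.

Answer: 1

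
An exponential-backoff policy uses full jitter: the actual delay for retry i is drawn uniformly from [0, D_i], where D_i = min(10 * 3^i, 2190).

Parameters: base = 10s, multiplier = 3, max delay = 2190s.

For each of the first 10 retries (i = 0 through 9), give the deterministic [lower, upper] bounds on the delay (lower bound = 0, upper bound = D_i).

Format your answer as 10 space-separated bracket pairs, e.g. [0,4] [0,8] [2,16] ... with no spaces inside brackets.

Computing bounds per retry:
  i=0: D_i=min(10*3^0,2190)=10, bounds=[0,10]
  i=1: D_i=min(10*3^1,2190)=30, bounds=[0,30]
  i=2: D_i=min(10*3^2,2190)=90, bounds=[0,90]
  i=3: D_i=min(10*3^3,2190)=270, bounds=[0,270]
  i=4: D_i=min(10*3^4,2190)=810, bounds=[0,810]
  i=5: D_i=min(10*3^5,2190)=2190, bounds=[0,2190]
  i=6: D_i=min(10*3^6,2190)=2190, bounds=[0,2190]
  i=7: D_i=min(10*3^7,2190)=2190, bounds=[0,2190]
  i=8: D_i=min(10*3^8,2190)=2190, bounds=[0,2190]
  i=9: D_i=min(10*3^9,2190)=2190, bounds=[0,2190]

Answer: [0,10] [0,30] [0,90] [0,270] [0,810] [0,2190] [0,2190] [0,2190] [0,2190] [0,2190]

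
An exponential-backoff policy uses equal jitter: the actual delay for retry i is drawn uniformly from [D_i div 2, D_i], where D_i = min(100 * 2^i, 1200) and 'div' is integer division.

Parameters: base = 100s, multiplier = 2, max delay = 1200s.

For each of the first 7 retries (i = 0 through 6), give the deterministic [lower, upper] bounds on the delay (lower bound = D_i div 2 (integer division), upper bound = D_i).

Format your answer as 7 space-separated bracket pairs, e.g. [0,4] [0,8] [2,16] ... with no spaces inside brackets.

Computing bounds per retry:
  i=0: D_i=min(100*2^0,1200)=100, bounds=[50,100]
  i=1: D_i=min(100*2^1,1200)=200, bounds=[100,200]
  i=2: D_i=min(100*2^2,1200)=400, bounds=[200,400]
  i=3: D_i=min(100*2^3,1200)=800, bounds=[400,800]
  i=4: D_i=min(100*2^4,1200)=1200, bounds=[600,1200]
  i=5: D_i=min(100*2^5,1200)=1200, bounds=[600,1200]
  i=6: D_i=min(100*2^6,1200)=1200, bounds=[600,1200]

Answer: [50,100] [100,200] [200,400] [400,800] [600,1200] [600,1200] [600,1200]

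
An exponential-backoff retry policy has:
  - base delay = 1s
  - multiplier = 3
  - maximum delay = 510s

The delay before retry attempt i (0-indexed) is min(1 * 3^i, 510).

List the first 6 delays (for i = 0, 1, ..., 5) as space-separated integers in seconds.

Answer: 1 3 9 27 81 243

Derivation:
Computing each delay:
  i=0: min(1*3^0, 510) = 1
  i=1: min(1*3^1, 510) = 3
  i=2: min(1*3^2, 510) = 9
  i=3: min(1*3^3, 510) = 27
  i=4: min(1*3^4, 510) = 81
  i=5: min(1*3^5, 510) = 243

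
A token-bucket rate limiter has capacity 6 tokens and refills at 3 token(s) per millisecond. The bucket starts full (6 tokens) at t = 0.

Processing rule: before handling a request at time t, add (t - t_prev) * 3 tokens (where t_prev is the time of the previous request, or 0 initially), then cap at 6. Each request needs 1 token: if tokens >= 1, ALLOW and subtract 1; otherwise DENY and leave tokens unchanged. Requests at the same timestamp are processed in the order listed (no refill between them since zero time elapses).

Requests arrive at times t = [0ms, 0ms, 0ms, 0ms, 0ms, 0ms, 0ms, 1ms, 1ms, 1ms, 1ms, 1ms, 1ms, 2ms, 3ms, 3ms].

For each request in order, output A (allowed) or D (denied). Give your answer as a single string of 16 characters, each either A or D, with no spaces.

Simulating step by step:
  req#1 t=0ms: ALLOW
  req#2 t=0ms: ALLOW
  req#3 t=0ms: ALLOW
  req#4 t=0ms: ALLOW
  req#5 t=0ms: ALLOW
  req#6 t=0ms: ALLOW
  req#7 t=0ms: DENY
  req#8 t=1ms: ALLOW
  req#9 t=1ms: ALLOW
  req#10 t=1ms: ALLOW
  req#11 t=1ms: DENY
  req#12 t=1ms: DENY
  req#13 t=1ms: DENY
  req#14 t=2ms: ALLOW
  req#15 t=3ms: ALLOW
  req#16 t=3ms: ALLOW

Answer: AAAAAADAAADDDAAA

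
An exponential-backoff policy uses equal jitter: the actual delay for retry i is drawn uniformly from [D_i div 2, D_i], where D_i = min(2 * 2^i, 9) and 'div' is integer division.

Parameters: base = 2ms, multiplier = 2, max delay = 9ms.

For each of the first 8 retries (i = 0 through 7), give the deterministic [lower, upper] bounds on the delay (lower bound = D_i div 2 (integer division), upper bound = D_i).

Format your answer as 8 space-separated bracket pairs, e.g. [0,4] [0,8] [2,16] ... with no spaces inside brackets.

Computing bounds per retry:
  i=0: D_i=min(2*2^0,9)=2, bounds=[1,2]
  i=1: D_i=min(2*2^1,9)=4, bounds=[2,4]
  i=2: D_i=min(2*2^2,9)=8, bounds=[4,8]
  i=3: D_i=min(2*2^3,9)=9, bounds=[4,9]
  i=4: D_i=min(2*2^4,9)=9, bounds=[4,9]
  i=5: D_i=min(2*2^5,9)=9, bounds=[4,9]
  i=6: D_i=min(2*2^6,9)=9, bounds=[4,9]
  i=7: D_i=min(2*2^7,9)=9, bounds=[4,9]

Answer: [1,2] [2,4] [4,8] [4,9] [4,9] [4,9] [4,9] [4,9]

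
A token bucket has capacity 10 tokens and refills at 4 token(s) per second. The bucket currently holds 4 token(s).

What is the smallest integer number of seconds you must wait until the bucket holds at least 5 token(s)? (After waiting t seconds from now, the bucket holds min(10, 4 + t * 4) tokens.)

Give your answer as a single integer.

Need 4 + t * 4 >= 5, so t >= 1/4.
Smallest integer t = ceil(1/4) = 1.

Answer: 1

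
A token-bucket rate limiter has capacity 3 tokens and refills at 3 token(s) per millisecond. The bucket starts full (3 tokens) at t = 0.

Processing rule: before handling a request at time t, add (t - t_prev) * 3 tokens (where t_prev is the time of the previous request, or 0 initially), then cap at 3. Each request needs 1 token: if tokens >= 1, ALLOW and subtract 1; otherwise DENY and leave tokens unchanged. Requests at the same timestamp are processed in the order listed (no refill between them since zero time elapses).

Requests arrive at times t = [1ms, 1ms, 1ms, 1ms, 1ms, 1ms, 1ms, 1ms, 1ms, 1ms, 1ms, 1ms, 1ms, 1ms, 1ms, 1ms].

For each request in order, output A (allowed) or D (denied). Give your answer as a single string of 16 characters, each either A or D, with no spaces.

Answer: AAADDDDDDDDDDDDD

Derivation:
Simulating step by step:
  req#1 t=1ms: ALLOW
  req#2 t=1ms: ALLOW
  req#3 t=1ms: ALLOW
  req#4 t=1ms: DENY
  req#5 t=1ms: DENY
  req#6 t=1ms: DENY
  req#7 t=1ms: DENY
  req#8 t=1ms: DENY
  req#9 t=1ms: DENY
  req#10 t=1ms: DENY
  req#11 t=1ms: DENY
  req#12 t=1ms: DENY
  req#13 t=1ms: DENY
  req#14 t=1ms: DENY
  req#15 t=1ms: DENY
  req#16 t=1ms: DENY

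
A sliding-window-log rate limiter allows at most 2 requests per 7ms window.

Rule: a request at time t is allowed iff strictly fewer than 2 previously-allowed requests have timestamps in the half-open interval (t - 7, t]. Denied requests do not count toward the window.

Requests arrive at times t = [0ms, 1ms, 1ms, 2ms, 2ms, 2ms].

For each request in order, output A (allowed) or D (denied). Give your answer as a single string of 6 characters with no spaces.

Answer: AADDDD

Derivation:
Tracking allowed requests in the window:
  req#1 t=0ms: ALLOW
  req#2 t=1ms: ALLOW
  req#3 t=1ms: DENY
  req#4 t=2ms: DENY
  req#5 t=2ms: DENY
  req#6 t=2ms: DENY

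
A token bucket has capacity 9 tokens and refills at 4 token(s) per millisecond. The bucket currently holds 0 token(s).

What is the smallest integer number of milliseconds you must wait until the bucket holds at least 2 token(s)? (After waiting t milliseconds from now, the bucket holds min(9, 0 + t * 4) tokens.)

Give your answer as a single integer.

Answer: 1

Derivation:
Need 0 + t * 4 >= 2, so t >= 2/4.
Smallest integer t = ceil(2/4) = 1.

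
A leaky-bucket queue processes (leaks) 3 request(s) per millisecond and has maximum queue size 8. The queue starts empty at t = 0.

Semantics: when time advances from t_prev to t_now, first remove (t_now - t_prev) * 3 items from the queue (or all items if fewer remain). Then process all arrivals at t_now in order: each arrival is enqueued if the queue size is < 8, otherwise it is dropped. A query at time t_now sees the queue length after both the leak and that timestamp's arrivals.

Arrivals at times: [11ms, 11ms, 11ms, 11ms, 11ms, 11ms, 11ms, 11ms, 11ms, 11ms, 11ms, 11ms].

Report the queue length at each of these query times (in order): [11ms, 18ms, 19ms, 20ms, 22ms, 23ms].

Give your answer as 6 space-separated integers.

Queue lengths at query times:
  query t=11ms: backlog = 8
  query t=18ms: backlog = 0
  query t=19ms: backlog = 0
  query t=20ms: backlog = 0
  query t=22ms: backlog = 0
  query t=23ms: backlog = 0

Answer: 8 0 0 0 0 0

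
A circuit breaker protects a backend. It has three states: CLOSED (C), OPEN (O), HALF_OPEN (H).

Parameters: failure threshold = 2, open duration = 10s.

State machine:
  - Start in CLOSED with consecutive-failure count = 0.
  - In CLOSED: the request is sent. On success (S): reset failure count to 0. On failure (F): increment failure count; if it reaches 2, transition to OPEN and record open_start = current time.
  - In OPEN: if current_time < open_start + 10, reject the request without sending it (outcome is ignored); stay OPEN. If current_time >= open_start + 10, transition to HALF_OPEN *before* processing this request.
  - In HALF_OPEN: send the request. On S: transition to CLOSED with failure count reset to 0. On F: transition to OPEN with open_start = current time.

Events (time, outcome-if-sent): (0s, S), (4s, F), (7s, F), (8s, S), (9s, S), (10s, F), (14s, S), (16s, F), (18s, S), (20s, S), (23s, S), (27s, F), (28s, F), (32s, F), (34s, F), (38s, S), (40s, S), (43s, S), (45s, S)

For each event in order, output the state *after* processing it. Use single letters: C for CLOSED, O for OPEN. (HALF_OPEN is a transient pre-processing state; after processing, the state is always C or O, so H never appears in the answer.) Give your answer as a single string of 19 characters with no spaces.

Answer: CCOOOOOOCCCCOOOCCCC

Derivation:
State after each event:
  event#1 t=0s outcome=S: state=CLOSED
  event#2 t=4s outcome=F: state=CLOSED
  event#3 t=7s outcome=F: state=OPEN
  event#4 t=8s outcome=S: state=OPEN
  event#5 t=9s outcome=S: state=OPEN
  event#6 t=10s outcome=F: state=OPEN
  event#7 t=14s outcome=S: state=OPEN
  event#8 t=16s outcome=F: state=OPEN
  event#9 t=18s outcome=S: state=CLOSED
  event#10 t=20s outcome=S: state=CLOSED
  event#11 t=23s outcome=S: state=CLOSED
  event#12 t=27s outcome=F: state=CLOSED
  event#13 t=28s outcome=F: state=OPEN
  event#14 t=32s outcome=F: state=OPEN
  event#15 t=34s outcome=F: state=OPEN
  event#16 t=38s outcome=S: state=CLOSED
  event#17 t=40s outcome=S: state=CLOSED
  event#18 t=43s outcome=S: state=CLOSED
  event#19 t=45s outcome=S: state=CLOSED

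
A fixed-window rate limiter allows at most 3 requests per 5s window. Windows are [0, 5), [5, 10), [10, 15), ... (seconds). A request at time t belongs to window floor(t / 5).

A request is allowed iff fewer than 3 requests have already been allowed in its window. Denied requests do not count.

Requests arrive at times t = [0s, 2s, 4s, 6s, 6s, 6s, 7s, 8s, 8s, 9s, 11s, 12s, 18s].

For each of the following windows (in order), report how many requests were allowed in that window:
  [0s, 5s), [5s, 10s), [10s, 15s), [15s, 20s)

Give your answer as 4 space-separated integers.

Processing requests:
  req#1 t=0s (window 0): ALLOW
  req#2 t=2s (window 0): ALLOW
  req#3 t=4s (window 0): ALLOW
  req#4 t=6s (window 1): ALLOW
  req#5 t=6s (window 1): ALLOW
  req#6 t=6s (window 1): ALLOW
  req#7 t=7s (window 1): DENY
  req#8 t=8s (window 1): DENY
  req#9 t=8s (window 1): DENY
  req#10 t=9s (window 1): DENY
  req#11 t=11s (window 2): ALLOW
  req#12 t=12s (window 2): ALLOW
  req#13 t=18s (window 3): ALLOW

Allowed counts by window: 3 3 2 1

Answer: 3 3 2 1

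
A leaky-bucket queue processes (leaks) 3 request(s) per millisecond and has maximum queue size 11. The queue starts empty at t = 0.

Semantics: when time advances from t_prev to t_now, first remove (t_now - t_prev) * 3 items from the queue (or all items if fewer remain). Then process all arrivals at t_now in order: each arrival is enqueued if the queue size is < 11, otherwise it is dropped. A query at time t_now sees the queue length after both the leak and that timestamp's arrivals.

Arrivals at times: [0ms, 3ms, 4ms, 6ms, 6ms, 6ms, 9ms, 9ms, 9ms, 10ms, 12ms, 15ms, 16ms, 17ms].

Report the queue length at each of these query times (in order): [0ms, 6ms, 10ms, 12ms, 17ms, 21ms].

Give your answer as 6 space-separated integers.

Answer: 1 3 1 1 1 0

Derivation:
Queue lengths at query times:
  query t=0ms: backlog = 1
  query t=6ms: backlog = 3
  query t=10ms: backlog = 1
  query t=12ms: backlog = 1
  query t=17ms: backlog = 1
  query t=21ms: backlog = 0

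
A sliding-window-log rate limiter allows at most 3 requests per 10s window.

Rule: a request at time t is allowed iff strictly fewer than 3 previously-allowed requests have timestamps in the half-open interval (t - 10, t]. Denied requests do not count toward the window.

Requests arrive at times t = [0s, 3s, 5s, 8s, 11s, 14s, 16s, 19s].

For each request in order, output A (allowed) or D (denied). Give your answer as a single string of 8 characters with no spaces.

Tracking allowed requests in the window:
  req#1 t=0s: ALLOW
  req#2 t=3s: ALLOW
  req#3 t=5s: ALLOW
  req#4 t=8s: DENY
  req#5 t=11s: ALLOW
  req#6 t=14s: ALLOW
  req#7 t=16s: ALLOW
  req#8 t=19s: DENY

Answer: AAADAAAD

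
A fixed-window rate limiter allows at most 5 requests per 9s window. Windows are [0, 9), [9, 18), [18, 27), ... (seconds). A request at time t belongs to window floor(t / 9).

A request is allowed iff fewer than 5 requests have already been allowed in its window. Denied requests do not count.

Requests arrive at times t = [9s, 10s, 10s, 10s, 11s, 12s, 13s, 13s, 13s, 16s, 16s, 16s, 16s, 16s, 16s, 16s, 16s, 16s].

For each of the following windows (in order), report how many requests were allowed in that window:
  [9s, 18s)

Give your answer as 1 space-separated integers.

Processing requests:
  req#1 t=9s (window 1): ALLOW
  req#2 t=10s (window 1): ALLOW
  req#3 t=10s (window 1): ALLOW
  req#4 t=10s (window 1): ALLOW
  req#5 t=11s (window 1): ALLOW
  req#6 t=12s (window 1): DENY
  req#7 t=13s (window 1): DENY
  req#8 t=13s (window 1): DENY
  req#9 t=13s (window 1): DENY
  req#10 t=16s (window 1): DENY
  req#11 t=16s (window 1): DENY
  req#12 t=16s (window 1): DENY
  req#13 t=16s (window 1): DENY
  req#14 t=16s (window 1): DENY
  req#15 t=16s (window 1): DENY
  req#16 t=16s (window 1): DENY
  req#17 t=16s (window 1): DENY
  req#18 t=16s (window 1): DENY

Allowed counts by window: 5

Answer: 5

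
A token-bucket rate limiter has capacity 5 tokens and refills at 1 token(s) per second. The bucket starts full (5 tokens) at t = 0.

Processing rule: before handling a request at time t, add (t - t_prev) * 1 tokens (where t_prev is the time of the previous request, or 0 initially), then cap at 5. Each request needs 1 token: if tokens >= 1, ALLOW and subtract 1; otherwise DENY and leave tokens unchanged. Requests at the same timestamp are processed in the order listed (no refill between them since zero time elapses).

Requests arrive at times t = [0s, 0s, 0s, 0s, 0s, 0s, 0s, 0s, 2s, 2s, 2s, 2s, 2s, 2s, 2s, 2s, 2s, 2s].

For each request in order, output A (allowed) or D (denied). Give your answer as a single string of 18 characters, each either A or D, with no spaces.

Answer: AAAAADDDAADDDDDDDD

Derivation:
Simulating step by step:
  req#1 t=0s: ALLOW
  req#2 t=0s: ALLOW
  req#3 t=0s: ALLOW
  req#4 t=0s: ALLOW
  req#5 t=0s: ALLOW
  req#6 t=0s: DENY
  req#7 t=0s: DENY
  req#8 t=0s: DENY
  req#9 t=2s: ALLOW
  req#10 t=2s: ALLOW
  req#11 t=2s: DENY
  req#12 t=2s: DENY
  req#13 t=2s: DENY
  req#14 t=2s: DENY
  req#15 t=2s: DENY
  req#16 t=2s: DENY
  req#17 t=2s: DENY
  req#18 t=2s: DENY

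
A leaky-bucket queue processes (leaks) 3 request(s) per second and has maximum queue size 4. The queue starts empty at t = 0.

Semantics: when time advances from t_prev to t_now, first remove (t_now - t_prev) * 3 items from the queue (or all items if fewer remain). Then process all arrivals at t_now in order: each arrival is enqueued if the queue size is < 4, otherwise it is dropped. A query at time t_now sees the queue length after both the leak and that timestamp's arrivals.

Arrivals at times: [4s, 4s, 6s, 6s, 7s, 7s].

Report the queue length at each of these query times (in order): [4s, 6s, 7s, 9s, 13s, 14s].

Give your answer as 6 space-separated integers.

Answer: 2 2 2 0 0 0

Derivation:
Queue lengths at query times:
  query t=4s: backlog = 2
  query t=6s: backlog = 2
  query t=7s: backlog = 2
  query t=9s: backlog = 0
  query t=13s: backlog = 0
  query t=14s: backlog = 0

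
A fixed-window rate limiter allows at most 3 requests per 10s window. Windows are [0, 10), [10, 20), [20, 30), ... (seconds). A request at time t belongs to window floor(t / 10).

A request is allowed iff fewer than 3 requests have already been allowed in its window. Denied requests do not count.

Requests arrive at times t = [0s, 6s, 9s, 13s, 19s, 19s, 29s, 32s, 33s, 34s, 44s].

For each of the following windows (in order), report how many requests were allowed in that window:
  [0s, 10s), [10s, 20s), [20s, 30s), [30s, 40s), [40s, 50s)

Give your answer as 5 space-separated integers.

Processing requests:
  req#1 t=0s (window 0): ALLOW
  req#2 t=6s (window 0): ALLOW
  req#3 t=9s (window 0): ALLOW
  req#4 t=13s (window 1): ALLOW
  req#5 t=19s (window 1): ALLOW
  req#6 t=19s (window 1): ALLOW
  req#7 t=29s (window 2): ALLOW
  req#8 t=32s (window 3): ALLOW
  req#9 t=33s (window 3): ALLOW
  req#10 t=34s (window 3): ALLOW
  req#11 t=44s (window 4): ALLOW

Allowed counts by window: 3 3 1 3 1

Answer: 3 3 1 3 1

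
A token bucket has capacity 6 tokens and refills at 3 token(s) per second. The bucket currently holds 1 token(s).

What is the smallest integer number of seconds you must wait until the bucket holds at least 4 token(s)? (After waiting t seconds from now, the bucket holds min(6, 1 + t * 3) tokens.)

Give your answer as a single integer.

Answer: 1

Derivation:
Need 1 + t * 3 >= 4, so t >= 3/3.
Smallest integer t = ceil(3/3) = 1.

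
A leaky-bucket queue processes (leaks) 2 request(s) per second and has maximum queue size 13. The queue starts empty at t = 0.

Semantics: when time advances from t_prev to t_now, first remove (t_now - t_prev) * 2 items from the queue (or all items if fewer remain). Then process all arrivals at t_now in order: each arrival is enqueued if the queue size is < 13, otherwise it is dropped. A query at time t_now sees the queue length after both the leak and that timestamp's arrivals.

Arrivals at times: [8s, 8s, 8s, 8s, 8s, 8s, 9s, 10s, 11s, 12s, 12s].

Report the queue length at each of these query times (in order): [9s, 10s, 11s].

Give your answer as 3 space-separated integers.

Answer: 5 4 3

Derivation:
Queue lengths at query times:
  query t=9s: backlog = 5
  query t=10s: backlog = 4
  query t=11s: backlog = 3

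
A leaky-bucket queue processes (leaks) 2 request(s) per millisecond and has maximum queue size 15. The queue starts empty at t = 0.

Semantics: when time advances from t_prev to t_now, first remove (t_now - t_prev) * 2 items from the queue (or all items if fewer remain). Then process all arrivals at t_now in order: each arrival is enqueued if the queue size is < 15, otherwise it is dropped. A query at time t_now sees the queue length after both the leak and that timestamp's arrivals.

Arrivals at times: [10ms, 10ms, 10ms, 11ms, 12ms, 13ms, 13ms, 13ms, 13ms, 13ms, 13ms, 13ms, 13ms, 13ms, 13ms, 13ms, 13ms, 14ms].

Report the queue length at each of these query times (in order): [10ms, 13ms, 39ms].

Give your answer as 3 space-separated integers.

Answer: 3 12 0

Derivation:
Queue lengths at query times:
  query t=10ms: backlog = 3
  query t=13ms: backlog = 12
  query t=39ms: backlog = 0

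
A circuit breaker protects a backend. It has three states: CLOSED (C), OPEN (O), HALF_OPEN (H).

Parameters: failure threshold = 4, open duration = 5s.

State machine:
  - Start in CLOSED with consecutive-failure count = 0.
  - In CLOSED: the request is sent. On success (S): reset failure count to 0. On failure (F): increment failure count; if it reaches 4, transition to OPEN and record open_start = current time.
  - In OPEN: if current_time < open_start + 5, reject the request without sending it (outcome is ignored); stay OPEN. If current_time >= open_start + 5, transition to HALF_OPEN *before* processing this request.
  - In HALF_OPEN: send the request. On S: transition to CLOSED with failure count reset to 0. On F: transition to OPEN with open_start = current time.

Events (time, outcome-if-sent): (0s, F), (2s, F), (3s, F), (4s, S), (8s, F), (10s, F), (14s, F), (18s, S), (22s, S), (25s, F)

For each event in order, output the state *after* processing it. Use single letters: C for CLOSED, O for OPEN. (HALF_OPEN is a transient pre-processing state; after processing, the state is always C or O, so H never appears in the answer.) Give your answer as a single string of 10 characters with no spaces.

State after each event:
  event#1 t=0s outcome=F: state=CLOSED
  event#2 t=2s outcome=F: state=CLOSED
  event#3 t=3s outcome=F: state=CLOSED
  event#4 t=4s outcome=S: state=CLOSED
  event#5 t=8s outcome=F: state=CLOSED
  event#6 t=10s outcome=F: state=CLOSED
  event#7 t=14s outcome=F: state=CLOSED
  event#8 t=18s outcome=S: state=CLOSED
  event#9 t=22s outcome=S: state=CLOSED
  event#10 t=25s outcome=F: state=CLOSED

Answer: CCCCCCCCCC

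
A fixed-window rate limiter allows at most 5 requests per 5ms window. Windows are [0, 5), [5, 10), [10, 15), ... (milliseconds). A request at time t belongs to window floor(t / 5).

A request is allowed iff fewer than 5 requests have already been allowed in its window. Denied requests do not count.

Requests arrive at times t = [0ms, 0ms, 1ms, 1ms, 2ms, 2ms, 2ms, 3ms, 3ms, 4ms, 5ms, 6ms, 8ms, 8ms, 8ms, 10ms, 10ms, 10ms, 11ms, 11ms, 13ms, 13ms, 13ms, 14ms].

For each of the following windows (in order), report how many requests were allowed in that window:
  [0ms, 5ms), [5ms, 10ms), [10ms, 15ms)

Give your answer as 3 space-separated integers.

Processing requests:
  req#1 t=0ms (window 0): ALLOW
  req#2 t=0ms (window 0): ALLOW
  req#3 t=1ms (window 0): ALLOW
  req#4 t=1ms (window 0): ALLOW
  req#5 t=2ms (window 0): ALLOW
  req#6 t=2ms (window 0): DENY
  req#7 t=2ms (window 0): DENY
  req#8 t=3ms (window 0): DENY
  req#9 t=3ms (window 0): DENY
  req#10 t=4ms (window 0): DENY
  req#11 t=5ms (window 1): ALLOW
  req#12 t=6ms (window 1): ALLOW
  req#13 t=8ms (window 1): ALLOW
  req#14 t=8ms (window 1): ALLOW
  req#15 t=8ms (window 1): ALLOW
  req#16 t=10ms (window 2): ALLOW
  req#17 t=10ms (window 2): ALLOW
  req#18 t=10ms (window 2): ALLOW
  req#19 t=11ms (window 2): ALLOW
  req#20 t=11ms (window 2): ALLOW
  req#21 t=13ms (window 2): DENY
  req#22 t=13ms (window 2): DENY
  req#23 t=13ms (window 2): DENY
  req#24 t=14ms (window 2): DENY

Allowed counts by window: 5 5 5

Answer: 5 5 5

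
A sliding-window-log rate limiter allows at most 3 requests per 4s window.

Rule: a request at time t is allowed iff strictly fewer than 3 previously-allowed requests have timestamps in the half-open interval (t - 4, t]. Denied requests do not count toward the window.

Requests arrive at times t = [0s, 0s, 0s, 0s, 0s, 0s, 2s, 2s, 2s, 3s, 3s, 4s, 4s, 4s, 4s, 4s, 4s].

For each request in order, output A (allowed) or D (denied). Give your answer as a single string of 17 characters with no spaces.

Tracking allowed requests in the window:
  req#1 t=0s: ALLOW
  req#2 t=0s: ALLOW
  req#3 t=0s: ALLOW
  req#4 t=0s: DENY
  req#5 t=0s: DENY
  req#6 t=0s: DENY
  req#7 t=2s: DENY
  req#8 t=2s: DENY
  req#9 t=2s: DENY
  req#10 t=3s: DENY
  req#11 t=3s: DENY
  req#12 t=4s: ALLOW
  req#13 t=4s: ALLOW
  req#14 t=4s: ALLOW
  req#15 t=4s: DENY
  req#16 t=4s: DENY
  req#17 t=4s: DENY

Answer: AAADDDDDDDDAAADDD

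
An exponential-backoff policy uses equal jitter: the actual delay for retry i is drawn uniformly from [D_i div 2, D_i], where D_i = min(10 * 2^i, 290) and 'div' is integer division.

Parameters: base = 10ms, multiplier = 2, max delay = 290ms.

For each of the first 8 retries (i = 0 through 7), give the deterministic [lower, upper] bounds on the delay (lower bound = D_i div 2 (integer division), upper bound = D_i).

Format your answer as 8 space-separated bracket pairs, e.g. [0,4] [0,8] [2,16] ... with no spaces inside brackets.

Computing bounds per retry:
  i=0: D_i=min(10*2^0,290)=10, bounds=[5,10]
  i=1: D_i=min(10*2^1,290)=20, bounds=[10,20]
  i=2: D_i=min(10*2^2,290)=40, bounds=[20,40]
  i=3: D_i=min(10*2^3,290)=80, bounds=[40,80]
  i=4: D_i=min(10*2^4,290)=160, bounds=[80,160]
  i=5: D_i=min(10*2^5,290)=290, bounds=[145,290]
  i=6: D_i=min(10*2^6,290)=290, bounds=[145,290]
  i=7: D_i=min(10*2^7,290)=290, bounds=[145,290]

Answer: [5,10] [10,20] [20,40] [40,80] [80,160] [145,290] [145,290] [145,290]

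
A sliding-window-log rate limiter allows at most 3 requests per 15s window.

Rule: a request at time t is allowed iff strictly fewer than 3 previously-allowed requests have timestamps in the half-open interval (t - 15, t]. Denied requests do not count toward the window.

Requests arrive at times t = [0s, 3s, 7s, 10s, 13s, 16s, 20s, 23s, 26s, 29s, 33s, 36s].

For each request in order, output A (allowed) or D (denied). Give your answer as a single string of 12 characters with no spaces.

Answer: AAADDAAADDAA

Derivation:
Tracking allowed requests in the window:
  req#1 t=0s: ALLOW
  req#2 t=3s: ALLOW
  req#3 t=7s: ALLOW
  req#4 t=10s: DENY
  req#5 t=13s: DENY
  req#6 t=16s: ALLOW
  req#7 t=20s: ALLOW
  req#8 t=23s: ALLOW
  req#9 t=26s: DENY
  req#10 t=29s: DENY
  req#11 t=33s: ALLOW
  req#12 t=36s: ALLOW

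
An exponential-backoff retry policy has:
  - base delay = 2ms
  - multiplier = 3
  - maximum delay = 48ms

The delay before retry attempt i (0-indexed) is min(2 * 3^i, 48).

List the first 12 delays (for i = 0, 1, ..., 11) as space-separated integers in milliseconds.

Computing each delay:
  i=0: min(2*3^0, 48) = 2
  i=1: min(2*3^1, 48) = 6
  i=2: min(2*3^2, 48) = 18
  i=3: min(2*3^3, 48) = 48
  i=4: min(2*3^4, 48) = 48
  i=5: min(2*3^5, 48) = 48
  i=6: min(2*3^6, 48) = 48
  i=7: min(2*3^7, 48) = 48
  i=8: min(2*3^8, 48) = 48
  i=9: min(2*3^9, 48) = 48
  i=10: min(2*3^10, 48) = 48
  i=11: min(2*3^11, 48) = 48

Answer: 2 6 18 48 48 48 48 48 48 48 48 48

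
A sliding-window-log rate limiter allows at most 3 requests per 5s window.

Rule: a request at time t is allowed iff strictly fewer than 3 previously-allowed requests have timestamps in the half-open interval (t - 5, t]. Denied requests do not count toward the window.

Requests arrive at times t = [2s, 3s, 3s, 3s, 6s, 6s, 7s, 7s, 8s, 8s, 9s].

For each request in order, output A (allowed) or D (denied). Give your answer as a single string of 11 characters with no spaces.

Tracking allowed requests in the window:
  req#1 t=2s: ALLOW
  req#2 t=3s: ALLOW
  req#3 t=3s: ALLOW
  req#4 t=3s: DENY
  req#5 t=6s: DENY
  req#6 t=6s: DENY
  req#7 t=7s: ALLOW
  req#8 t=7s: DENY
  req#9 t=8s: ALLOW
  req#10 t=8s: ALLOW
  req#11 t=9s: DENY

Answer: AAADDDADAAD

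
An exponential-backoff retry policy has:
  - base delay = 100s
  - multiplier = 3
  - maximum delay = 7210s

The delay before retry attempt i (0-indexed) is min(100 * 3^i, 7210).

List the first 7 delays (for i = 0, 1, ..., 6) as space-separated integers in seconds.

Computing each delay:
  i=0: min(100*3^0, 7210) = 100
  i=1: min(100*3^1, 7210) = 300
  i=2: min(100*3^2, 7210) = 900
  i=3: min(100*3^3, 7210) = 2700
  i=4: min(100*3^4, 7210) = 7210
  i=5: min(100*3^5, 7210) = 7210
  i=6: min(100*3^6, 7210) = 7210

Answer: 100 300 900 2700 7210 7210 7210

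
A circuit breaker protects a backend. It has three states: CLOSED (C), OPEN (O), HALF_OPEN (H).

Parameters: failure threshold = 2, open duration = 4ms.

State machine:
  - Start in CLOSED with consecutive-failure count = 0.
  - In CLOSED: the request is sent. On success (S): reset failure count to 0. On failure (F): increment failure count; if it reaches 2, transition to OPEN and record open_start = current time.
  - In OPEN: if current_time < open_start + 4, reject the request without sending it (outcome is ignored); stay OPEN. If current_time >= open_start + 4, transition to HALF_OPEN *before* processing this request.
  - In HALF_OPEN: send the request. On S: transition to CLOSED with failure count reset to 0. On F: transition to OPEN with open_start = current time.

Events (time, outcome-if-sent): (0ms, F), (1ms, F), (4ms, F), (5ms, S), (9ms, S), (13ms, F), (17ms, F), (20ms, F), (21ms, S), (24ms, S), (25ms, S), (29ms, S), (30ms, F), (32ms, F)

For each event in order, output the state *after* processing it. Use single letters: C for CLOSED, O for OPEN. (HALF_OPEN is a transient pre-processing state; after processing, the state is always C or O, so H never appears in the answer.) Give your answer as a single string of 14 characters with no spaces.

State after each event:
  event#1 t=0ms outcome=F: state=CLOSED
  event#2 t=1ms outcome=F: state=OPEN
  event#3 t=4ms outcome=F: state=OPEN
  event#4 t=5ms outcome=S: state=CLOSED
  event#5 t=9ms outcome=S: state=CLOSED
  event#6 t=13ms outcome=F: state=CLOSED
  event#7 t=17ms outcome=F: state=OPEN
  event#8 t=20ms outcome=F: state=OPEN
  event#9 t=21ms outcome=S: state=CLOSED
  event#10 t=24ms outcome=S: state=CLOSED
  event#11 t=25ms outcome=S: state=CLOSED
  event#12 t=29ms outcome=S: state=CLOSED
  event#13 t=30ms outcome=F: state=CLOSED
  event#14 t=32ms outcome=F: state=OPEN

Answer: COOCCCOOCCCCCO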